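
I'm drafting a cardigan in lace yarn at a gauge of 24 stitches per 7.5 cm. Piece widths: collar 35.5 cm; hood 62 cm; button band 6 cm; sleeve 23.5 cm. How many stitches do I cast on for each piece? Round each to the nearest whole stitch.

Rate = 24/7.5 = 3.2 sts per cm.
collar: 35.5 × 3.2 = 113.60 → 114.
hood: 62 × 3.2 = 198.40 → 198.
button band: 6 × 3.2 = 19.20 → 19.
sleeve: 23.5 × 3.2 = 75.20 → 75.

collar 114; hood 198; button band 19; sleeve 75.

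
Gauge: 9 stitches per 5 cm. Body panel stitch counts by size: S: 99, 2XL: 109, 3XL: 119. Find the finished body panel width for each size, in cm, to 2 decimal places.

9/5 = 1.8 sts per cm.
S: 99 / 1.8 = 55.000 → 55.00 cm.
2XL: 109 / 1.8 = 60.556 → 60.56 cm.
3XL: 119 / 1.8 = 66.111 → 66.11 cm.

S 55.00 cm; 2XL 60.56 cm; 3XL 66.11 cm.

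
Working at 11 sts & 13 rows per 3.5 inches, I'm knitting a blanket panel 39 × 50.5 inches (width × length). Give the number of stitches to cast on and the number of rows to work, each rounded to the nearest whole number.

Cast on 123 stitches and work 188 rows.

Stitch gauge = 11/3.5 = 3.143 sts/in; 39 × 3.143 = 122.57 → 123 sts.
Row gauge = 13/3.5 = 3.714 rows/in; 50.5 × 3.714 = 187.57 → 188 rows.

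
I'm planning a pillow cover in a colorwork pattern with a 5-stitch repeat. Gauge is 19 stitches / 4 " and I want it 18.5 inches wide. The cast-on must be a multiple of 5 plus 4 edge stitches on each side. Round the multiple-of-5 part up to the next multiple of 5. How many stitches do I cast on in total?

19 / 4 = 4.75 sts per inch.
18.5 × 4.75 = 87.88 sts.
Less 8 edge sts → 79.88 for the repeat.
Next multiple of 5: 80.
Add back 8 edge sts → 88.

88 stitches.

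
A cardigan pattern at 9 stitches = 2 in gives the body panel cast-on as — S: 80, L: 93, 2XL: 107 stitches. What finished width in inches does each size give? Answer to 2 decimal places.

S 17.78 inches; L 20.67 inches; 2XL 23.78 inches.

9/2 = 4.5 sts per in.
S: 80 / 4.5 = 17.778 → 17.78 in.
L: 93 / 4.5 = 20.667 → 20.67 in.
2XL: 107 / 4.5 = 23.778 → 23.78 in.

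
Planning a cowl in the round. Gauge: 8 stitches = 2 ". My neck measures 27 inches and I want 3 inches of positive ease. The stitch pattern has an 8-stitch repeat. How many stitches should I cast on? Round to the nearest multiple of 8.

120 stitches.

Finished = 27 + 3 = 30 inches.
8 / 2 = 4 sts/in.
30 × 4 = 120.00 sts.
Nearest multiple of 8: 120.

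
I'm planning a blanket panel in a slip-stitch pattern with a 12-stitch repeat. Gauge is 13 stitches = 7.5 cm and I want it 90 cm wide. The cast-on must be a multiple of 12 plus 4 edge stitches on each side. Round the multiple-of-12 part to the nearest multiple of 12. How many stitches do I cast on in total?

13 / 7.5 = 1.733 sts per cm.
90 × 1.733 = 156.00 sts.
Less 8 edge sts → 148.00 for the repeat.
Nearest multiple of 12: 144.
Add back 8 edge sts → 152.

152 stitches.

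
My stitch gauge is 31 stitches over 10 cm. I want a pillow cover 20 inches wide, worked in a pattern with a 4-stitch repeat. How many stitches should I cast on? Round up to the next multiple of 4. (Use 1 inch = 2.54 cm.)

20 in = 20 × 2.54 = 50.80 cm.
31 / 10 = 3.1 sts/cm.
50.80 × 3.1 = 157.48 sts.
→ 160.

CO 160 sts.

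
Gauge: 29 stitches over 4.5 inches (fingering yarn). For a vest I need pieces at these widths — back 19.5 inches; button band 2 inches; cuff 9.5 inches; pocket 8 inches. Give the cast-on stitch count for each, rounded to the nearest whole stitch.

back 126; button band 13; cuff 61; pocket 52.

Rate = 29/4.5 = 6.444 sts per in.
back: 19.5 × 6.444 = 125.67 → 126.
button band: 2 × 6.444 = 12.89 → 13.
cuff: 9.5 × 6.444 = 61.22 → 61.
pocket: 8 × 6.444 = 51.56 → 52.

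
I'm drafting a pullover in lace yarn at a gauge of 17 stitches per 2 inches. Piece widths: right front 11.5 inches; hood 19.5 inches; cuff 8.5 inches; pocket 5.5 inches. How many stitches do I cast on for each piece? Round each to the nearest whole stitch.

right front 98; hood 166; cuff 72; pocket 47.

Rate = 17/2 = 8.5 sts per in.
right front: 11.5 × 8.5 = 97.75 → 98.
hood: 19.5 × 8.5 = 165.75 → 166.
cuff: 8.5 × 8.5 = 72.25 → 72.
pocket: 5.5 × 8.5 = 46.75 → 47.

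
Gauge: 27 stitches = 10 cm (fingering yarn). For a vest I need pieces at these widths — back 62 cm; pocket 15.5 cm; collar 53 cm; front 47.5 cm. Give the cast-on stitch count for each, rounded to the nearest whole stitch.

back 167; pocket 42; collar 143; front 128.

Rate = 27/10 = 2.7 sts per cm.
back: 62 × 2.7 = 167.40 → 167.
pocket: 15.5 × 2.7 = 41.85 → 42.
collar: 53 × 2.7 = 143.10 → 143.
front: 47.5 × 2.7 = 128.25 → 128.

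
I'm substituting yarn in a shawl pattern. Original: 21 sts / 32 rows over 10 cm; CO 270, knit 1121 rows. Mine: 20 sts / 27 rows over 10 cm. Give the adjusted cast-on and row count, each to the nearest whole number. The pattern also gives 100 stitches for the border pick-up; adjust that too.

Cast on 257 stitches; work 946 rows; border pick-up 95 stitches.

Stitches: 270 × 20/21 = 257.14 → 257.
Rows: 1121 × 27/32 = 945.84 → 946.
border pick-up: 100 × 20/21 = 95.24 → 95.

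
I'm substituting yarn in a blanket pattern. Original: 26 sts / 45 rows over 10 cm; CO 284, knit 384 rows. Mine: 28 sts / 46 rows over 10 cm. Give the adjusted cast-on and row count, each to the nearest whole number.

Cast on 306 stitches; work 393 rows.

Stitches: 284 × 28/26 = 305.85 → 306.
Rows: 384 × 46/45 = 392.53 → 393.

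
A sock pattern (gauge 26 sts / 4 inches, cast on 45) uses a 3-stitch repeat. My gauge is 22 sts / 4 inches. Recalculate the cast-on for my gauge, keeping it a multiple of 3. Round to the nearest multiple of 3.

45 × 22 / 26 = 38.08.
Nearest multiple of 3: 39.

CO 39 sts.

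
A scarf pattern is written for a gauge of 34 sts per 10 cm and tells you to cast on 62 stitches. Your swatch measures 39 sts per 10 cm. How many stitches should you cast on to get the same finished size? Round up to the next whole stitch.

CO 72 sts.

Scale factor = 39 / 34 = 1.147.
62 × 39 / 34 = 71.12 sts.
→ 72 sts.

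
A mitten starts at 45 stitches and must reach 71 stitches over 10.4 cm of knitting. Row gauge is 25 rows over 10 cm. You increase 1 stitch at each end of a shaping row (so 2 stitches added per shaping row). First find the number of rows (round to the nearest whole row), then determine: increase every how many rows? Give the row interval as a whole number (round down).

Rows = 10.4 × 2.5 = 26.0 → 26 rows.
Stitches to add: 26 → 13 shaping rows (at 2 st each).
26 / 13 = 2.00 → every 2 rows.

Increase every 2nd row.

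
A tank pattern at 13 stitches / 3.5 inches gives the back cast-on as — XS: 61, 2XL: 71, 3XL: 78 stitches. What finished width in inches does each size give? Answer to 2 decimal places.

13/3.5 = 3.714 sts per in.
XS: 61 / 3.714 = 16.423 → 16.42 in.
2XL: 71 / 3.714 = 19.115 → 19.12 in.
3XL: 78 / 3.714 = 21.000 → 21.00 in.

XS 16.42 inches; 2XL 19.12 inches; 3XL 21.00 inches.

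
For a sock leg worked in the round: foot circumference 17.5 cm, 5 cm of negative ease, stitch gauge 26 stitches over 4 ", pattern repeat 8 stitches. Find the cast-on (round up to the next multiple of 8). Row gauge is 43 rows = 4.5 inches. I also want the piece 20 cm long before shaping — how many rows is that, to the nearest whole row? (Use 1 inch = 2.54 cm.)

Cast on 32 stitches; work 75 rows.

Finished = 17.5 − 5 = 12.5 cm.
12.5 cm × 1/2.54 = 4.92 inches.
26/4 = 6.5 sts per in; 4.92 × 6.5 = 31.99 sts.
Next multiple of 8 → 32.
20 cm = 7.87 inches; × 9.556 = 75.24 → 75 rows.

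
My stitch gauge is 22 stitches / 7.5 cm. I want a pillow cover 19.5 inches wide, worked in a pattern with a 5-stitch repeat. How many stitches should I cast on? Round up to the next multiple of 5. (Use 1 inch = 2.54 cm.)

150 stitches.

19.5 in = 19.5 × 2.54 = 49.53 cm.
22 / 7.5 = 2.933 sts/cm.
49.53 × 2.933 = 145.29 sts.
→ 150.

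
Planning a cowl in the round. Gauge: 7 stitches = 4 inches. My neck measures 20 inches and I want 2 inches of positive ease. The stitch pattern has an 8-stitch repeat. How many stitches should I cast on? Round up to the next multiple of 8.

40 stitches.

Finished = 20 + 2 = 22 inches.
7 / 4 = 1.75 sts/in.
22 × 1.75 = 38.50 sts.
Next multiple of 8: 40.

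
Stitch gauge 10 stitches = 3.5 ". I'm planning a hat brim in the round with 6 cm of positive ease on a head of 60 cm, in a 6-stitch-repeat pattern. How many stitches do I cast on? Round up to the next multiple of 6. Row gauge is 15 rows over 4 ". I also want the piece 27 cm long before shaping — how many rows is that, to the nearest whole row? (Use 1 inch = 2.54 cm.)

Finished = 60 + 6 = 66 cm.
66 cm × 1/2.54 = 25.98 inches.
10/3.5 = 2.857 sts per in; 25.98 × 2.857 = 74.24 sts.
Next multiple of 6 → 78.
27 cm = 10.63 inches; × 3.75 = 39.86 → 40 rows.

Cast on 78 stitches; work 40 rows.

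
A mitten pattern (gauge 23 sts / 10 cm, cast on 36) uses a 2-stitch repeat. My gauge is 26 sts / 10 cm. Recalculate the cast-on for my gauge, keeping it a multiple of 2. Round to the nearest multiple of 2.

36 × 26 / 23 = 40.70.
Nearest multiple of 2: 40.

40 stitches.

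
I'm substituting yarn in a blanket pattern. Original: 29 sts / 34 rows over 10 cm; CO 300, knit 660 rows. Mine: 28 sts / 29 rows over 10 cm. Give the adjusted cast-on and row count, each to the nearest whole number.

Stitches: 300 × 28/29 = 289.66 → 290.
Rows: 660 × 29/34 = 562.94 → 563.

Cast on 290 stitches; work 563 rows.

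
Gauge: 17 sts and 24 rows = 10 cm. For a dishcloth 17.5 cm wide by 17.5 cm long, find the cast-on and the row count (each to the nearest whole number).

Cast on 30 stitches and work 42 rows.

Stitch gauge = 17/10 = 1.7 sts/cm; 17.5 × 1.7 = 29.75 → 30 sts.
Row gauge = 24/10 = 2.4 rows/cm; 17.5 × 2.4 = 42.00 → 42 rows.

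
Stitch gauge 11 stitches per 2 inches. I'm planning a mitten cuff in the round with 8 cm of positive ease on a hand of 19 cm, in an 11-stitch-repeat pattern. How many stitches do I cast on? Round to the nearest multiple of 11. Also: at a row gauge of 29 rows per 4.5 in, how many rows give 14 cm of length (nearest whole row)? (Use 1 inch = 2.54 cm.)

Finished = 19 + 8 = 27 cm.
27 cm × 1/2.54 = 10.63 inches.
11/2 = 5.5 sts per in; 10.63 × 5.5 = 58.46 sts.
Nearest multiple of 11 → 55.
14 cm = 5.51 inches; × 6.444 = 35.52 → 36 rows.

Cast on 55 stitches; work 36 rows.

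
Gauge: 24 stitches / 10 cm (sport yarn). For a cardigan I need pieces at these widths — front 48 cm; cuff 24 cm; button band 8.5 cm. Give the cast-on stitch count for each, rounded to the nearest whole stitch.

front 115; cuff 58; button band 20.

Rate = 24/10 = 2.4 sts per cm.
front: 48 × 2.4 = 115.20 → 115.
cuff: 24 × 2.4 = 57.60 → 58.
button band: 8.5 × 2.4 = 20.40 → 20.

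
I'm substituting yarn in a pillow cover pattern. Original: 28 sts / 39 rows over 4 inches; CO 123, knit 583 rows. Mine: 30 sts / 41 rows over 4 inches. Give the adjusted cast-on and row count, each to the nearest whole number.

Stitches: 123 × 30/28 = 131.79 → 132.
Rows: 583 × 41/39 = 612.90 → 613.

Cast on 132 stitches; work 613 rows.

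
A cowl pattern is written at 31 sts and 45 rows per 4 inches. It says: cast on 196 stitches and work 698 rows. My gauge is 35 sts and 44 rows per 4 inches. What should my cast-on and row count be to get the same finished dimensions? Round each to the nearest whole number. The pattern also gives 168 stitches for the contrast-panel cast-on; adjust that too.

Cast on 221 stitches; work 682 rows; contrast-panel cast-on 190 stitches.

Stitches: 196 × 35/31 = 221.29 → 221.
Rows: 698 × 44/45 = 682.49 → 682.
contrast-panel cast-on: 168 × 35/31 = 189.68 → 190.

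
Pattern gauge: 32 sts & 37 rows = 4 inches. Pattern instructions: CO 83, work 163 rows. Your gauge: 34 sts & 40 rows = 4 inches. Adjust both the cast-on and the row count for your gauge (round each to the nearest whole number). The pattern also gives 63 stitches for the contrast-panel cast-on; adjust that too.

Stitches: 83 × 34/32 = 88.19 → 88.
Rows: 163 × 40/37 = 176.22 → 176.
contrast-panel cast-on: 63 × 34/32 = 66.94 → 67.

Cast on 88 stitches; work 176 rows; contrast-panel cast-on 67 stitches.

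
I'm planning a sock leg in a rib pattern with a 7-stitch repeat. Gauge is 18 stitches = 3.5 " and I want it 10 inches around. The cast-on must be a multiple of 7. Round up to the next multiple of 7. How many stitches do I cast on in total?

18 / 3.5 = 5.143 sts per inch.
10 × 5.143 = 51.43 sts.
Next multiple of 7: 56.

Cast on 56 stitches.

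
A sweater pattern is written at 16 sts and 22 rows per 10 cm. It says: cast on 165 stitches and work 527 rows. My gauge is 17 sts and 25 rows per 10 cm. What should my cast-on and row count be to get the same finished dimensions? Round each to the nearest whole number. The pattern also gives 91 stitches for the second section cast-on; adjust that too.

Stitches: 165 × 17/16 = 175.31 → 175.
Rows: 527 × 25/22 = 598.86 → 599.
second section cast-on: 91 × 17/16 = 96.69 → 97.

Cast on 175 stitches; work 599 rows; second section cast-on 97 stitches.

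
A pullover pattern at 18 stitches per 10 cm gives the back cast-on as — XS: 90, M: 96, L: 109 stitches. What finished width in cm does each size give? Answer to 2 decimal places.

18/10 = 1.8 sts per cm.
XS: 90 / 1.8 = 50.000 → 50.00 cm.
M: 96 / 1.8 = 53.333 → 53.33 cm.
L: 109 / 1.8 = 60.556 → 60.56 cm.

XS 50.00 cm; M 53.33 cm; L 60.56 cm.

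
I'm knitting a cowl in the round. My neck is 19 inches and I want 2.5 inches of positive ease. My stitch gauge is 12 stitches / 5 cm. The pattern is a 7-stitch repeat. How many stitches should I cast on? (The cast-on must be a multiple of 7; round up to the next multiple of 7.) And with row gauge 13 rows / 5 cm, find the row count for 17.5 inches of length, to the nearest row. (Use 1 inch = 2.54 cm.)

Cast on 133 stitches; work 116 rows.

Finished = 19 + 2.5 = 21.5 inches.
21.5 inches × 2.54 = 54.61 cm.
12/5 = 2.4 sts per cm; 54.61 × 2.4 = 131.06 sts.
Next multiple of 7 → 133.
17.5 inches = 44.45 cm; × 2.6 = 115.57 → 116 rows.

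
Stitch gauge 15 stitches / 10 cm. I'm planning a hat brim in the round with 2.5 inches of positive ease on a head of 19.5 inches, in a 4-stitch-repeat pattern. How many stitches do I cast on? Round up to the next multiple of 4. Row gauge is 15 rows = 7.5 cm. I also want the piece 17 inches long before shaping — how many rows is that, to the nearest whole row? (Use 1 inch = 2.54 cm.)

Finished = 19.5 + 2.5 = 22 inches.
22 inches × 2.54 = 55.88 cm.
15/10 = 1.5 sts per cm; 55.88 × 1.5 = 83.82 sts.
Next multiple of 4 → 84.
17 inches = 43.18 cm; × 2 = 86.36 → 86 rows.

Cast on 84 stitches; work 86 rows.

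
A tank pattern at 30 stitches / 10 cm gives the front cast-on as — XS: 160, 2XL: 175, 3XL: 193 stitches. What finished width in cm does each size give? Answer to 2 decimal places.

30/10 = 3 sts per cm.
XS: 160 / 3 = 53.333 → 53.33 cm.
2XL: 175 / 3 = 58.333 → 58.33 cm.
3XL: 193 / 3 = 64.333 → 64.33 cm.

XS 53.33 cm; 2XL 58.33 cm; 3XL 64.33 cm.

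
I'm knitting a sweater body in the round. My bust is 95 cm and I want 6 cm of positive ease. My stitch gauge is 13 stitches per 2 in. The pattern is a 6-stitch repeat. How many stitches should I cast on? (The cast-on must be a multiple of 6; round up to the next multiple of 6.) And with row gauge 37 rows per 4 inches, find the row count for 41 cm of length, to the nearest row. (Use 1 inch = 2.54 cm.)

Cast on 264 stitches; work 149 rows.

Finished = 95 + 6 = 101 cm.
101 cm × 1/2.54 = 39.76 inches.
13/2 = 6.5 sts per in; 39.76 × 6.5 = 258.46 sts.
Next multiple of 6 → 264.
41 cm = 16.14 inches; × 9.25 = 149.31 → 149 rows.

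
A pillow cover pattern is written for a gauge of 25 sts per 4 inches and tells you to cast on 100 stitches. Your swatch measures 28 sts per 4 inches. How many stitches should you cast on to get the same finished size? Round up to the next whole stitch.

112 stitches.

Scale factor = 28 / 25 = 1.120.
100 × 28 / 25 = 112.00 sts.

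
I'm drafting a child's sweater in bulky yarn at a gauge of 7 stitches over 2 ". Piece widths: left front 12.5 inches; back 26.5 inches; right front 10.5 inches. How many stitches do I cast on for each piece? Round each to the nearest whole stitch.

Rate = 7/2 = 3.5 sts per in.
left front: 12.5 × 3.5 = 43.75 → 44.
back: 26.5 × 3.5 = 92.75 → 93.
right front: 10.5 × 3.5 = 36.75 → 37.

left front 44; back 93; right front 37.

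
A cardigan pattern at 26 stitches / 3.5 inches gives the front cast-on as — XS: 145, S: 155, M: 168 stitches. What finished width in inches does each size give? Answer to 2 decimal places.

26/3.5 = 7.429 sts per in.
XS: 145 / 7.429 = 19.519 → 19.52 in.
S: 155 / 7.429 = 20.865 → 20.87 in.
M: 168 / 7.429 = 22.615 → 22.62 in.

XS 19.52 inches; S 20.87 inches; M 22.62 inches.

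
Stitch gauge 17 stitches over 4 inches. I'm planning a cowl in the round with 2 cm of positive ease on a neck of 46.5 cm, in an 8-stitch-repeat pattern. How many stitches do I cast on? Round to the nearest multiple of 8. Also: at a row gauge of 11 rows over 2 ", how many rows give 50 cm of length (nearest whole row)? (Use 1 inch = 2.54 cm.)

Finished = 46.5 + 2 = 48.5 cm.
48.5 cm × 1/2.54 = 19.09 inches.
17/4 = 4.25 sts per in; 19.09 × 4.25 = 81.15 sts.
Nearest multiple of 8 → 80.
50 cm = 19.69 inches; × 5.5 = 108.27 → 108 rows.

Cast on 80 stitches; work 108 rows.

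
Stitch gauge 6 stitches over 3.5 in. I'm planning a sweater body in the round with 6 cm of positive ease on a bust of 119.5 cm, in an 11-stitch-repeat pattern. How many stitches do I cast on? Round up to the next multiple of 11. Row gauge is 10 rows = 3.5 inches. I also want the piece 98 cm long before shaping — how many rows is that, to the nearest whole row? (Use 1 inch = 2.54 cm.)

Cast on 88 stitches; work 110 rows.

Finished = 119.5 + 6 = 125.5 cm.
125.5 cm × 1/2.54 = 49.41 inches.
6/3.5 = 1.714 sts per in; 49.41 × 1.714 = 84.70 sts.
Next multiple of 11 → 88.
98 cm = 38.58 inches; × 2.857 = 110.24 → 110 rows.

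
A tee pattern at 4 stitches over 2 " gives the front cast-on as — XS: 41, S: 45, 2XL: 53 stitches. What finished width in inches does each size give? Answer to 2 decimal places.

4/2 = 2 sts per in.
XS: 41 / 2 = 20.500 → 20.50 in.
S: 45 / 2 = 22.500 → 22.50 in.
2XL: 53 / 2 = 26.500 → 26.50 in.

XS 20.50 inches; S 22.50 inches; 2XL 26.50 inches.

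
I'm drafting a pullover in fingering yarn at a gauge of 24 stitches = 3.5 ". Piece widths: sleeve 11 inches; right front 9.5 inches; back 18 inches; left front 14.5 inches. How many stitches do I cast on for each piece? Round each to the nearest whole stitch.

sleeve 75; right front 65; back 123; left front 99.

Rate = 24/3.5 = 6.857 sts per in.
sleeve: 11 × 6.857 = 75.43 → 75.
right front: 9.5 × 6.857 = 65.14 → 65.
back: 18 × 6.857 = 123.43 → 123.
left front: 14.5 × 6.857 = 99.43 → 99.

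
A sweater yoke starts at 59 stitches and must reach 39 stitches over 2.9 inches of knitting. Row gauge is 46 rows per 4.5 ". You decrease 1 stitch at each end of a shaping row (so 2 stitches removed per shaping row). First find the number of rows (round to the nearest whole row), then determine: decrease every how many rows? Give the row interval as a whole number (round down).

Rows = 2.9 × 10.222 = 29.6 → 30 rows.
Stitches to remove: 20 → 10 shaping rows (at 2 st each).
30 / 10 = 3.00 → every 3 rows.

Decrease every 3rd row.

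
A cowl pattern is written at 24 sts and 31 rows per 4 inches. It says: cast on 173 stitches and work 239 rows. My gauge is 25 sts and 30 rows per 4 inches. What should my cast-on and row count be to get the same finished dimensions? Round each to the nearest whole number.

Stitches: 173 × 25/24 = 180.21 → 180.
Rows: 239 × 30/31 = 231.29 → 231.

Cast on 180 stitches; work 231 rows.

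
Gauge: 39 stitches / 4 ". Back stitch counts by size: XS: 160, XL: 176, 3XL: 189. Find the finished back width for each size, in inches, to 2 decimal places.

XS 16.41 inches; XL 18.05 inches; 3XL 19.38 inches.

39/4 = 9.75 sts per in.
XS: 160 / 9.75 = 16.410 → 16.41 in.
XL: 176 / 9.75 = 18.051 → 18.05 in.
3XL: 189 / 9.75 = 19.385 → 19.38 in.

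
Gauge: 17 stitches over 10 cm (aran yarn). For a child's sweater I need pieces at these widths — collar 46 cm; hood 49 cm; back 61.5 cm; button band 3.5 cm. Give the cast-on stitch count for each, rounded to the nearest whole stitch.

Rate = 17/10 = 1.7 sts per cm.
collar: 46 × 1.7 = 78.20 → 78.
hood: 49 × 1.7 = 83.30 → 83.
back: 61.5 × 1.7 = 104.55 → 105.
button band: 3.5 × 1.7 = 5.95 → 6.

collar 78; hood 83; back 105; button band 6.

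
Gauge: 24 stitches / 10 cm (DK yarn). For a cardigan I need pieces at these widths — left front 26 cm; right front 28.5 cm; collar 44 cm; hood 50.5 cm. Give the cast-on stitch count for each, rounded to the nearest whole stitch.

Rate = 24/10 = 2.4 sts per cm.
left front: 26 × 2.4 = 62.40 → 62.
right front: 28.5 × 2.4 = 68.40 → 68.
collar: 44 × 2.4 = 105.60 → 106.
hood: 50.5 × 2.4 = 121.20 → 121.

left front 62; right front 68; collar 106; hood 121.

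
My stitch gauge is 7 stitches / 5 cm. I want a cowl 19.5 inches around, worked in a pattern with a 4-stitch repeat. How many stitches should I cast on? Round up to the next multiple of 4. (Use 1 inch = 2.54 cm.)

CO 72 sts.

19.5 in = 19.5 × 2.54 = 49.53 cm.
7 / 5 = 1.4 sts/cm.
49.53 × 1.4 = 69.34 sts.
→ 72.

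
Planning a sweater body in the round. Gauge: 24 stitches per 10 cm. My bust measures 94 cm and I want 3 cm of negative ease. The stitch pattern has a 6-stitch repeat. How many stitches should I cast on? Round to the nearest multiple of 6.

Finished = 94 − 3 = 91 cm.
24 / 10 = 2.4 sts/cm.
91 × 2.4 = 218.40 sts.
Nearest multiple of 6: 216.

Cast on 216 stitches.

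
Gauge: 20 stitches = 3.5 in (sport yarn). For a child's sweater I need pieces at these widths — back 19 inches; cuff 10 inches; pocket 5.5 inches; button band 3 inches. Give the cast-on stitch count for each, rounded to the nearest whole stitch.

back 109; cuff 57; pocket 31; button band 17.

Rate = 20/3.5 = 5.714 sts per in.
back: 19 × 5.714 = 108.57 → 109.
cuff: 10 × 5.714 = 57.14 → 57.
pocket: 5.5 × 5.714 = 31.43 → 31.
button band: 3 × 5.714 = 17.14 → 17.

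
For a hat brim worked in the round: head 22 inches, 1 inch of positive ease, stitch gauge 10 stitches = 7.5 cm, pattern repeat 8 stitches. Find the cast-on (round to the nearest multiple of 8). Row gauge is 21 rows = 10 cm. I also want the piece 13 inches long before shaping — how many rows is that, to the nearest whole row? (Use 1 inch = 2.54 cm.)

Cast on 80 stitches; work 69 rows.

Finished = 22 + 1 = 23 inches.
23 inches × 2.54 = 58.42 cm.
10/7.5 = 1.333 sts per cm; 58.42 × 1.333 = 77.89 sts.
Nearest multiple of 8 → 80.
13 inches = 33.02 cm; × 2.1 = 69.34 → 69 rows.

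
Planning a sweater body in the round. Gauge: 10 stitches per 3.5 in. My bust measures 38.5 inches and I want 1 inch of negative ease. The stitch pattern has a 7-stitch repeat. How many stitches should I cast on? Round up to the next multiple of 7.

Finished = 38.5 − 1 = 37.5 inches.
10 / 3.5 = 2.857 sts/in.
37.5 × 2.857 = 107.14 sts.
Next multiple of 7: 112.

112 stitches.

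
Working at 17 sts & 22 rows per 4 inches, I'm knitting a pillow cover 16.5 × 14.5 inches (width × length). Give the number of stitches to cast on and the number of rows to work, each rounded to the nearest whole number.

Cast on 70 stitches and work 80 rows.

Stitch gauge = 17/4 = 4.25 sts/in; 16.5 × 4.25 = 70.12 → 70 sts.
Row gauge = 22/4 = 5.5 rows/in; 14.5 × 5.5 = 79.75 → 80 rows.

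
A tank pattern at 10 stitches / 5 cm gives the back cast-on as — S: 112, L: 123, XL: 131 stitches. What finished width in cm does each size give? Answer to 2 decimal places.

S 56.00 cm; L 61.50 cm; XL 65.50 cm.

10/5 = 2 sts per cm.
S: 112 / 2 = 56.000 → 56.00 cm.
L: 123 / 2 = 61.500 → 61.50 cm.
XL: 131 / 2 = 65.500 → 65.50 cm.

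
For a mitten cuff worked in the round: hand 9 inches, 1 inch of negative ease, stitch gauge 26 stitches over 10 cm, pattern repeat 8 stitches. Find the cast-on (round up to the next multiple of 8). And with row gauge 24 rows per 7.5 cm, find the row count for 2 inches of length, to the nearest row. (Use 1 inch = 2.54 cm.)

Cast on 56 stitches; work 16 rows.

Finished = 9 − 1 = 8 inches.
8 inches × 2.54 = 20.32 cm.
26/10 = 2.6 sts per cm; 20.32 × 2.6 = 52.83 sts.
Next multiple of 8 → 56.
2 inches = 5.08 cm; × 3.2 = 16.26 → 16 rows.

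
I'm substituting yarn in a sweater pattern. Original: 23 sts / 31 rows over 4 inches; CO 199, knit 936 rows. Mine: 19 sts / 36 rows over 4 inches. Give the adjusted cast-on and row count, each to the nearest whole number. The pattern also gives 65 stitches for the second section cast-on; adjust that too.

Stitches: 199 × 19/23 = 164.39 → 164.
Rows: 936 × 36/31 = 1086.97 → 1087.
second section cast-on: 65 × 19/23 = 53.70 → 54.

Cast on 164 stitches; work 1087 rows; second section cast-on 54 stitches.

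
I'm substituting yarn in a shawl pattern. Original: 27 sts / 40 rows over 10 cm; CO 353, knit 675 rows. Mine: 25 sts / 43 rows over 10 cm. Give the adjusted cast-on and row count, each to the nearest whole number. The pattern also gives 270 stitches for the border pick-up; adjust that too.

Cast on 327 stitches; work 726 rows; border pick-up 250 stitches.

Stitches: 353 × 25/27 = 326.85 → 327.
Rows: 675 × 43/40 = 725.62 → 726.
border pick-up: 270 × 25/27 = 250.00 → 250.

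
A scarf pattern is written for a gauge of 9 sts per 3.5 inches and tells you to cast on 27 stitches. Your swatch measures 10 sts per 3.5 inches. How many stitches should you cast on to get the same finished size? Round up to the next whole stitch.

Cast on 30 stitches.

Scale factor = 10 / 9 = 1.111.
27 × 10 / 9 = 30.00 sts.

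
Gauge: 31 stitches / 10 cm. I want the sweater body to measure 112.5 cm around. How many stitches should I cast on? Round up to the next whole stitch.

Cast on 349 stitches.

31 stitches / 10 cm = 3.1 stitches per cm.
112.5 × 3.1 = 348.75 stitches.
Round up → 349.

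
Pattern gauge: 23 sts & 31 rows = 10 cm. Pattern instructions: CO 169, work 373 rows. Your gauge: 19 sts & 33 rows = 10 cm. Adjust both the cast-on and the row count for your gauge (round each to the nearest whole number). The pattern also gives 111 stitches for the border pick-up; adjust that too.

Stitches: 169 × 19/23 = 139.61 → 140.
Rows: 373 × 33/31 = 397.06 → 397.
border pick-up: 111 × 19/23 = 91.70 → 92.

Cast on 140 stitches; work 397 rows; border pick-up 92 stitches.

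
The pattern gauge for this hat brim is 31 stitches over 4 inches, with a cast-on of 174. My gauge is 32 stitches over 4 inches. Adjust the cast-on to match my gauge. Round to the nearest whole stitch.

CO 180 sts.

Scale factor = 32 / 31 = 1.032.
174 × 32 / 31 = 179.61 sts.
→ 180 sts.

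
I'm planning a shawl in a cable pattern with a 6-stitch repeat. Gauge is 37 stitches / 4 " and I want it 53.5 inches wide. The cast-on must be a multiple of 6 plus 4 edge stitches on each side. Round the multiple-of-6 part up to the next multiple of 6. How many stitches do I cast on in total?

37 / 4 = 9.25 sts per inch.
53.5 × 9.25 = 494.88 sts.
Less 8 edge sts → 486.88 for the repeat.
Next multiple of 6: 492.
Add back 8 edge sts → 500.

500 stitches.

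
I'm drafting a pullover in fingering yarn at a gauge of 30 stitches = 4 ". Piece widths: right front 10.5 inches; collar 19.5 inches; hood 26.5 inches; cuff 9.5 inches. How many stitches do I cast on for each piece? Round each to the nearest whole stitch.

right front 79; collar 146; hood 199; cuff 71.

Rate = 30/4 = 7.5 sts per in.
right front: 10.5 × 7.5 = 78.75 → 79.
collar: 19.5 × 7.5 = 146.25 → 146.
hood: 26.5 × 7.5 = 198.75 → 199.
cuff: 9.5 × 7.5 = 71.25 → 71.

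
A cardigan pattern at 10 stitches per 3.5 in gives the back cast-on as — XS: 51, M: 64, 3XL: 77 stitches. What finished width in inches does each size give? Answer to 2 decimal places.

10/3.5 = 2.857 sts per in.
XS: 51 / 2.857 = 17.850 → 17.85 in.
M: 64 / 2.857 = 22.400 → 22.40 in.
3XL: 77 / 2.857 = 26.950 → 26.95 in.

XS 17.85 inches; M 22.40 inches; 3XL 26.95 inches.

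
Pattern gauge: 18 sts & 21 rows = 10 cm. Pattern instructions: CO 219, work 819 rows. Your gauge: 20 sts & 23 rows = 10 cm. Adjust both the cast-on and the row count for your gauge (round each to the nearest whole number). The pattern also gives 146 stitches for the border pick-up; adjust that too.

Stitches: 219 × 20/18 = 243.33 → 243.
Rows: 819 × 23/21 = 897.00 → 897.
border pick-up: 146 × 20/18 = 162.22 → 162.

Cast on 243 stitches; work 897 rows; border pick-up 162 stitches.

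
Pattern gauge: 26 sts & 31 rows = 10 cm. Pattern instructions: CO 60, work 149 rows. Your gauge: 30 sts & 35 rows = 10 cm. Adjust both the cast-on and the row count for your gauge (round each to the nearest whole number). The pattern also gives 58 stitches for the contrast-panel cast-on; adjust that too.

Cast on 69 stitches; work 168 rows; contrast-panel cast-on 67 stitches.

Stitches: 60 × 30/26 = 69.23 → 69.
Rows: 149 × 35/31 = 168.23 → 168.
contrast-panel cast-on: 58 × 30/26 = 66.92 → 67.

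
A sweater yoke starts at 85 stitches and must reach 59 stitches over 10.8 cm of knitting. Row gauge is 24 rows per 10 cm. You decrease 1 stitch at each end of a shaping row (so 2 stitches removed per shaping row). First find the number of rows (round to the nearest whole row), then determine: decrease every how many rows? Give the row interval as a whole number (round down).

Rows = 10.8 × 2.4 = 25.9 → 26 rows.
Stitches to remove: 26 → 13 shaping rows (at 2 st each).
26 / 13 = 2.00 → every 2 rows.

Decrease every 2nd row.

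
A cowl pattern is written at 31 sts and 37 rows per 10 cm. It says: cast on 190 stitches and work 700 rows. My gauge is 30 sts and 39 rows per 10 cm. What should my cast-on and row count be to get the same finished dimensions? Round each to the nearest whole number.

Stitches: 190 × 30/31 = 183.87 → 184.
Rows: 700 × 39/37 = 737.84 → 738.

Cast on 184 stitches; work 738 rows.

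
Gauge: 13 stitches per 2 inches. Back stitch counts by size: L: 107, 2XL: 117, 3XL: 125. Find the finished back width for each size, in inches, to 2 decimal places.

L 16.46 inches; 2XL 18.00 inches; 3XL 19.23 inches.

13/2 = 6.5 sts per in.
L: 107 / 6.5 = 16.462 → 16.46 in.
2XL: 117 / 6.5 = 18.000 → 18.00 in.
3XL: 125 / 6.5 = 19.231 → 19.23 in.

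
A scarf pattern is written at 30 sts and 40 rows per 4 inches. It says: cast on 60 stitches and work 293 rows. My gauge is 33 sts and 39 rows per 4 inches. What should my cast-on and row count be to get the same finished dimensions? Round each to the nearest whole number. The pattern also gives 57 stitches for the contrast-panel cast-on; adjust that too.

Cast on 66 stitches; work 286 rows; contrast-panel cast-on 63 stitches.

Stitches: 60 × 33/30 = 66.00 → 66.
Rows: 293 × 39/40 = 285.68 → 286.
contrast-panel cast-on: 57 × 33/30 = 62.70 → 63.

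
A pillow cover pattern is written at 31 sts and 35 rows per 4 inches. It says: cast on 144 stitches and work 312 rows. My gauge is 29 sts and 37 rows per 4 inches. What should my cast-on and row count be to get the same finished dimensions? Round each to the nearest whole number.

Cast on 135 stitches; work 330 rows.

Stitches: 144 × 29/31 = 134.71 → 135.
Rows: 312 × 37/35 = 329.83 → 330.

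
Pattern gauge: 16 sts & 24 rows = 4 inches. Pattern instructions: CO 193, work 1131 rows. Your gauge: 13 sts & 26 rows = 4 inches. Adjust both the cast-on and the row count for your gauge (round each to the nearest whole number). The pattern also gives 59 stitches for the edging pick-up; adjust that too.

Stitches: 193 × 13/16 = 156.81 → 157.
Rows: 1131 × 26/24 = 1225.25 → 1225.
edging pick-up: 59 × 13/16 = 47.94 → 48.

Cast on 157 stitches; work 1225 rows; edging pick-up 48 stitches.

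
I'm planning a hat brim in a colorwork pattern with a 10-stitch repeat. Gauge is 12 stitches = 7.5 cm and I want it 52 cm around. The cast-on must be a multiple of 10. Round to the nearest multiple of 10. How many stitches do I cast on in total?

12 / 7.5 = 1.6 sts per cm.
52 × 1.6 = 83.20 sts.
Nearest multiple of 10: 80.

80 stitches.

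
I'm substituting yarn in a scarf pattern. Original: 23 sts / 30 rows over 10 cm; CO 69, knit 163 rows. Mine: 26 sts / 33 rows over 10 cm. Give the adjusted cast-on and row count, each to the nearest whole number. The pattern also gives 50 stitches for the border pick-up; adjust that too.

Stitches: 69 × 26/23 = 78.00 → 78.
Rows: 163 × 33/30 = 179.30 → 179.
border pick-up: 50 × 26/23 = 56.52 → 57.

Cast on 78 stitches; work 179 rows; border pick-up 57 stitches.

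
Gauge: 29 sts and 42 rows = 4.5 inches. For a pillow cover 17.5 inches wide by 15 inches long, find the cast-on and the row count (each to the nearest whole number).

Cast on 113 stitches and work 140 rows.

Stitch gauge = 29/4.5 = 6.444 sts/in; 17.5 × 6.444 = 112.78 → 113 sts.
Row gauge = 42/4.5 = 9.333 rows/in; 15 × 9.333 = 140.00 → 140 rows.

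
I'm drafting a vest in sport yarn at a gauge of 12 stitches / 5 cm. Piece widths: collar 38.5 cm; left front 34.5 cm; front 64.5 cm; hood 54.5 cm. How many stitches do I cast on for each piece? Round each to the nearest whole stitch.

Rate = 12/5 = 2.4 sts per cm.
collar: 38.5 × 2.4 = 92.40 → 92.
left front: 34.5 × 2.4 = 82.80 → 83.
front: 64.5 × 2.4 = 154.80 → 155.
hood: 54.5 × 2.4 = 130.80 → 131.

collar 92; left front 83; front 155; hood 131.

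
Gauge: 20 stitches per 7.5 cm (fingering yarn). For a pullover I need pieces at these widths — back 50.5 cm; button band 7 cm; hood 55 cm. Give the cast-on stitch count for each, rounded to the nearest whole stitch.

back 135; button band 19; hood 147.

Rate = 20/7.5 = 2.667 sts per cm.
back: 50.5 × 2.667 = 134.67 → 135.
button band: 7 × 2.667 = 18.67 → 19.
hood: 55 × 2.667 = 146.67 → 147.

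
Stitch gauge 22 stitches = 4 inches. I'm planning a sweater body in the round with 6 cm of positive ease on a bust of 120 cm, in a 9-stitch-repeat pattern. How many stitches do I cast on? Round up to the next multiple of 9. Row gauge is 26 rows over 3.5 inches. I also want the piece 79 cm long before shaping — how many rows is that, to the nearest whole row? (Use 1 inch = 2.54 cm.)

Finished = 120 + 6 = 126 cm.
126 cm × 1/2.54 = 49.61 inches.
22/4 = 5.5 sts per in; 49.61 × 5.5 = 272.83 sts.
Next multiple of 9 → 279.
79 cm = 31.10 inches; × 7.429 = 231.05 → 231 rows.

Cast on 279 stitches; work 231 rows.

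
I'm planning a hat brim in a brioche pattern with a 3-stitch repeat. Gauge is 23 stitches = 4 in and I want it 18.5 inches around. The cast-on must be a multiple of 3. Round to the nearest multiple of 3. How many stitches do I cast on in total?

Cast on 105 stitches.

23 / 4 = 5.75 sts per inch.
18.5 × 5.75 = 106.38 sts.
Nearest multiple of 3: 105.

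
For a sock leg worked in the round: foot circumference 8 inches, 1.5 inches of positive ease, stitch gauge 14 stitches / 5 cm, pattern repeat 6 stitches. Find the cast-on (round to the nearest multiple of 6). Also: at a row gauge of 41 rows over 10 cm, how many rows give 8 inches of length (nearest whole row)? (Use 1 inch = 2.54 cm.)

Cast on 66 stitches; work 83 rows.

Finished = 8 + 1.5 = 9.5 inches.
9.5 inches × 2.54 = 24.13 cm.
14/5 = 2.8 sts per cm; 24.13 × 2.8 = 67.56 sts.
Nearest multiple of 6 → 66.
8 inches = 20.32 cm; × 4.1 = 83.31 → 83 rows.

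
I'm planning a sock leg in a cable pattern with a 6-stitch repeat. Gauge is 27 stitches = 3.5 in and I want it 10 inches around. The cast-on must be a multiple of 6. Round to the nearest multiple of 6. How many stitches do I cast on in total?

Cast on 78 stitches.

27 / 3.5 = 7.714 sts per inch.
10 × 7.714 = 77.14 sts.
Nearest multiple of 6: 78.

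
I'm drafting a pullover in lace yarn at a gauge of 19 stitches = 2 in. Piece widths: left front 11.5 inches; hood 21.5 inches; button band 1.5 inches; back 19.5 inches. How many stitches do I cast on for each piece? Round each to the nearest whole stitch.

left front 109; hood 204; button band 14; back 185.

Rate = 19/2 = 9.5 sts per in.
left front: 11.5 × 9.5 = 109.25 → 109.
hood: 21.5 × 9.5 = 204.25 → 204.
button band: 1.5 × 9.5 = 14.25 → 14.
back: 19.5 × 9.5 = 185.25 → 185.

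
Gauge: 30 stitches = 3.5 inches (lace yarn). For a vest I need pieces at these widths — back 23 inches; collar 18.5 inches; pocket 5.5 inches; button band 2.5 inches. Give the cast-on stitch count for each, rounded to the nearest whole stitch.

Rate = 30/3.5 = 8.571 sts per in.
back: 23 × 8.571 = 197.14 → 197.
collar: 18.5 × 8.571 = 158.57 → 159.
pocket: 5.5 × 8.571 = 47.14 → 47.
button band: 2.5 × 8.571 = 21.43 → 21.

back 197; collar 159; pocket 47; button band 21.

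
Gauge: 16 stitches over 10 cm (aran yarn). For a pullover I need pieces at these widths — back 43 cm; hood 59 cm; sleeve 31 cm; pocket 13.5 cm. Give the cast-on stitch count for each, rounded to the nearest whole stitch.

back 69; hood 94; sleeve 50; pocket 22.

Rate = 16/10 = 1.6 sts per cm.
back: 43 × 1.6 = 68.80 → 69.
hood: 59 × 1.6 = 94.40 → 94.
sleeve: 31 × 1.6 = 49.60 → 50.
pocket: 13.5 × 1.6 = 21.60 → 22.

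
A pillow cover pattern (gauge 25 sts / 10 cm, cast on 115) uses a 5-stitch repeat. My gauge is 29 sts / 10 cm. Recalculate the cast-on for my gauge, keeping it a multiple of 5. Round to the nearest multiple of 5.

135 stitches.

115 × 29 / 25 = 133.40.
Nearest multiple of 5: 135.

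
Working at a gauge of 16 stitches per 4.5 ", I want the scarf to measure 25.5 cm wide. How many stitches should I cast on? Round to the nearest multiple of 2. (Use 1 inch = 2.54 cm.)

25.5 cm = 10.04 in.
16 stitches / 4.5 in = 3.556 stitches per inch.
10.04 × 3.556 = 35.70 stitches.
Round to nearest multiple of 2 → 36.

36 stitches.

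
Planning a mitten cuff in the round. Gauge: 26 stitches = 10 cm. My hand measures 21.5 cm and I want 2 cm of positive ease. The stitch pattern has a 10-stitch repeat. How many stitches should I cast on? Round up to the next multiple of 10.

Finished = 21.5 + 2 = 23.5 cm.
26 / 10 = 2.6 sts/cm.
23.5 × 2.6 = 61.10 sts.
Next multiple of 10: 70.

Cast on 70 stitches.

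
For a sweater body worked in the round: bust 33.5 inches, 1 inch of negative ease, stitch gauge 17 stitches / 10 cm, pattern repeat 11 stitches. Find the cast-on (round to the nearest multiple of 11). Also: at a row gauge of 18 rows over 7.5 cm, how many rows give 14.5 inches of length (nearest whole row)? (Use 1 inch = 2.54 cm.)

Cast on 143 stitches; work 88 rows.

Finished = 33.5 − 1 = 32.5 inches.
32.5 inches × 2.54 = 82.55 cm.
17/10 = 1.7 sts per cm; 82.55 × 1.7 = 140.34 sts.
Nearest multiple of 11 → 143.
14.5 inches = 36.83 cm; × 2.4 = 88.39 → 88 rows.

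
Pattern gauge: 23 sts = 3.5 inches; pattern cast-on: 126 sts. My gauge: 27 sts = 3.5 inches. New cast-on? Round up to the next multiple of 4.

Scale factor = 27 / 23 = 1.174.
126 × 27 / 23 = 147.91 sts.
→ 148 sts.

CO 148 sts.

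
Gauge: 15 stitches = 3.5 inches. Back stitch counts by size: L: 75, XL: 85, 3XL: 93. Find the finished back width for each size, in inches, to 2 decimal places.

15/3.5 = 4.286 sts per in.
L: 75 / 4.286 = 17.500 → 17.50 in.
XL: 85 / 4.286 = 19.833 → 19.83 in.
3XL: 93 / 4.286 = 21.700 → 21.70 in.

L 17.50 inches; XL 19.83 inches; 3XL 21.70 inches.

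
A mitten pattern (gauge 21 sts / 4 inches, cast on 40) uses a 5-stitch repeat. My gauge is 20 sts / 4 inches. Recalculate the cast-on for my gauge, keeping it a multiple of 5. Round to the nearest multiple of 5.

40 stitches.

40 × 20 / 21 = 38.10.
Nearest multiple of 5: 40.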